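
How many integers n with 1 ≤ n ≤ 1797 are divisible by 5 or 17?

443

Apply inclusion-exclusion:
floor(1797/5) + floor(1797/17) − floor(1797/85) = 359 + 105 − 21 = 443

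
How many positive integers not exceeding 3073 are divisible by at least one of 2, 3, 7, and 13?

2263

floor(3073/2) + floor(3073/3) + floor(3073/7) + floor(3073/13) − floor(3073/6) − floor(3073/14) − floor(3073/26) − floor(3073/21) − floor(3073/39) − floor(3073/91) + floor(3073/42) + floor(3073/78) + floor(3073/182) + floor(3073/273) − floor(3073/546) = 1536 + 1024 + 439 + 236 − 512 − 219 − 118 − 146 − 78 − 33 + 73 + 39 + 16 + 11 − 5 = 2263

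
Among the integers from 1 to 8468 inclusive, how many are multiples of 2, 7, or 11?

5169

Apply inclusion-exclusion:
4234 + 1209 + 769 − 604 − 384 − 109 + 54 = 5169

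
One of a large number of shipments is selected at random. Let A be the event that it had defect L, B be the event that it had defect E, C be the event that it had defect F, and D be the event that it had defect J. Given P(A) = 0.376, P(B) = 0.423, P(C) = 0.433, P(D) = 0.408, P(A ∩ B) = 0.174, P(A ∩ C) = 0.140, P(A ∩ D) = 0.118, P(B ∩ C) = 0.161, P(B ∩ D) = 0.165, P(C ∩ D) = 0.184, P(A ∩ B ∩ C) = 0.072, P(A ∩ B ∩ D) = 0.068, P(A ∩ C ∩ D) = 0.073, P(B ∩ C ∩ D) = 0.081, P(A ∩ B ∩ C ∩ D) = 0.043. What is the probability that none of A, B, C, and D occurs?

0.051

P(A ∪ B ∪ C ∪ D) = 0.376 + 0.423 + 0.433 + 0.408 − 0.174 − 0.140 − 0.118 − 0.161 − 0.165 − 0.184 + 0.072 + 0.068 + 0.073 + 0.081 − 0.043 = 0.949
P(none) = 1 − 0.949 = 0.051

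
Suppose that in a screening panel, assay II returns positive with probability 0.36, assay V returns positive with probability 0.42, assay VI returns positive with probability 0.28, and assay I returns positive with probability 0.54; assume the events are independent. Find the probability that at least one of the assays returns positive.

0.87705856

P(none) = (1 − 0.36) × (1 − 0.42) × (1 − 0.28) × (1 − 0.54) = 0.64 × 0.58 × 0.72 × 0.46 = 0.12294144
P(at least one) = 1 − 0.12294144 = 0.87705856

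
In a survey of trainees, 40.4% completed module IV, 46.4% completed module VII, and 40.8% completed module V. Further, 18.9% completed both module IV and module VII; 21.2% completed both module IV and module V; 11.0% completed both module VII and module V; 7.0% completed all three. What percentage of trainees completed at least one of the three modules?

83.5%

By inclusion–exclusion:
P(at least one) = 40.4 + 46.4 + 40.8 − 18.9 − 21.2 − 11.0 + 7.0 = 83.5%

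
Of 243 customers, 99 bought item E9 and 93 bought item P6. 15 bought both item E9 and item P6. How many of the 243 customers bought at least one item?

177

N(≥1) = 99 + 93 − 15 = 177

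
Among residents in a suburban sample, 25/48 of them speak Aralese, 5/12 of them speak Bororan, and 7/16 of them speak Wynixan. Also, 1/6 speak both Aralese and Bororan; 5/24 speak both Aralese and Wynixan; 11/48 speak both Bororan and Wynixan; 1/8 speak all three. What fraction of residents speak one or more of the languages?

P(≥1) = 25/48 + 5/12 + 7/16 − 1/6 − 5/24 − 11/48 + 1/8 = 43/48

43/48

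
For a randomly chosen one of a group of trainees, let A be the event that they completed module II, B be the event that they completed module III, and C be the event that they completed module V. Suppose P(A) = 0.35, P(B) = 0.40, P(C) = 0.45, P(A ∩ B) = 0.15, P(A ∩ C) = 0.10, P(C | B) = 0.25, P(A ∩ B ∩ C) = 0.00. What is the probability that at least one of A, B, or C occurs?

0.85

P(B ∩ C) = P(B)·P(C|B) = 0.40 × 0.25 = 0.10
By inclusion–exclusion:
P(A ∪ B ∪ C) = 0.35 + 0.40 + 0.45 − 0.15 − 0.10 − 0.10 + 0.00 = 0.85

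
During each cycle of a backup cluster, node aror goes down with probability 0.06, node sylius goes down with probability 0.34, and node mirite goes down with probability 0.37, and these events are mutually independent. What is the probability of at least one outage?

0.609148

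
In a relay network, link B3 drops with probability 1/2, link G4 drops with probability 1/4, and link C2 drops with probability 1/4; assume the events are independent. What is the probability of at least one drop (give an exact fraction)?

P(none) = (1 − 1/2) × (1 − 1/4) × (1 − 1/4) = 1/2 × 3/4 × 3/4 = 9/32
P(at least one) = 1 − 9/32 = 23/32

23/32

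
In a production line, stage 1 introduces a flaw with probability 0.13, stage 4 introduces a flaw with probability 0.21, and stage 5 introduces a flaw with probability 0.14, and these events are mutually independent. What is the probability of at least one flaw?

0.408922

P(none) = (1 − 0.13) × (1 − 0.21) × (1 − 0.14) = 0.87 × 0.79 × 0.86 = 0.591078
P(at least one) = 1 − 0.591078 = 0.408922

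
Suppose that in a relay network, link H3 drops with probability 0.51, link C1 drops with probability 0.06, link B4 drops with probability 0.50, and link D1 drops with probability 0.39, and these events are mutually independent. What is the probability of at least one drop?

P(none) = (1 − 0.51) × (1 − 0.06) × (1 − 0.50) × (1 − 0.39) = 0.49 × 0.94 × 0.50 × 0.61 = 0.140483
P(at least one) = 1 − 0.140483 = 0.859517

0.859517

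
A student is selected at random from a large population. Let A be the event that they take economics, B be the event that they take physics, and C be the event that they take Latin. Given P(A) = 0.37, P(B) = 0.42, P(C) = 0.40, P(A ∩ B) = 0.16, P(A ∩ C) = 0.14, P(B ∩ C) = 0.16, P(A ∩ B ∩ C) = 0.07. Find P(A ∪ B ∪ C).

0.80

By inclusion-exclusion,
P(A ∪ B ∪ C) = 0.37 + 0.42 + 0.40 − 0.16 − 0.14 − 0.16 + 0.07 = 0.80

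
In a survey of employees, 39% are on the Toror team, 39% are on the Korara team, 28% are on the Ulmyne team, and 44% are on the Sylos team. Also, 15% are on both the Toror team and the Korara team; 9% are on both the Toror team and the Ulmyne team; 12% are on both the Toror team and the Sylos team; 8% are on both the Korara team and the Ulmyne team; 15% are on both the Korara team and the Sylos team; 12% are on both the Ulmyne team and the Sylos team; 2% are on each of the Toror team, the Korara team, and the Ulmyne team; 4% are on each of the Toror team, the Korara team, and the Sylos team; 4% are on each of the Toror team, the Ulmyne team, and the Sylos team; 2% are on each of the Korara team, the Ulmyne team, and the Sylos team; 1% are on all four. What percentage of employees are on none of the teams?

10%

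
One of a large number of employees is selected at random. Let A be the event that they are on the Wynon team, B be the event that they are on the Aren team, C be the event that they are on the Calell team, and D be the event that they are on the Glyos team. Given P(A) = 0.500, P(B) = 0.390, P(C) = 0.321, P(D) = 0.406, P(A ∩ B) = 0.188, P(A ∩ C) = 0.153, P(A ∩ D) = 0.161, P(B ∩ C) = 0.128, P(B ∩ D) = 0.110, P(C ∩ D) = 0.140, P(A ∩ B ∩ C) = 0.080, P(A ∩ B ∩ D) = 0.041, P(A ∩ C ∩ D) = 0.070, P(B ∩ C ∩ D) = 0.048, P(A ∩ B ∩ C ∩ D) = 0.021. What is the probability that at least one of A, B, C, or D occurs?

0.955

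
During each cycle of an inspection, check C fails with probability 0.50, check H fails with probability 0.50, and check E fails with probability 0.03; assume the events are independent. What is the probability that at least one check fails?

0.7575

P(none) = (1 − 0.50) × (1 − 0.50) × (1 − 0.03) = 0.50 × 0.50 × 0.97 = 0.2425
P(at least one) = 1 − 0.2425 = 0.7575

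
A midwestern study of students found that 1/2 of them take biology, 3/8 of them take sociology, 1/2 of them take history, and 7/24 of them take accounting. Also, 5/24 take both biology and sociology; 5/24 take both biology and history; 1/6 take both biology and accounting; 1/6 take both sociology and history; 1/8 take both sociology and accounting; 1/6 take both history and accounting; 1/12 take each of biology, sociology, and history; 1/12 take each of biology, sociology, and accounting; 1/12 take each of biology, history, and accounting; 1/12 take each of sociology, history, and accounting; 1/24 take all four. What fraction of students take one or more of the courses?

By inclusion-exclusion,
P(at least one) = 1/2 + 3/8 + 1/2 + 7/24 − 5/24 − 5/24 − 1/6 − 1/6 − 1/8 − 1/6 + 1/12 + 1/12 + 1/12 + 1/12 − 1/24 = 11/12

11/12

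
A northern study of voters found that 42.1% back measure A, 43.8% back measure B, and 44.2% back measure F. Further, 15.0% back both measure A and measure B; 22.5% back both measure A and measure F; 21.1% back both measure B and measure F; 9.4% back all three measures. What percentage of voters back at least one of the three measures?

Inclusion–exclusion gives
P(≥1) = 42.1 + 43.8 + 44.2 − 15.0 − 22.5 − 21.1 + 9.4 = 80.9%

80.9%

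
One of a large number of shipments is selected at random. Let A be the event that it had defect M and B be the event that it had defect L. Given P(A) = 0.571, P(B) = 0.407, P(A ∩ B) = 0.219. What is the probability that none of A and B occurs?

Using inclusion–exclusion:
P(A ∪ B) = 0.571 + 0.407 − 0.219 = 0.759
P(none) = 1 − 0.759 = 0.241

0.241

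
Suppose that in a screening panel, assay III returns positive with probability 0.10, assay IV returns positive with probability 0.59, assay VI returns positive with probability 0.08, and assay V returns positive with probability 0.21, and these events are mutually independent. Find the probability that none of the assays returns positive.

0.2681892

P(none) = (1 − 0.10) × (1 − 0.59) × (1 − 0.08) × (1 − 0.21) = 0.90 × 0.41 × 0.92 × 0.79 = 0.2681892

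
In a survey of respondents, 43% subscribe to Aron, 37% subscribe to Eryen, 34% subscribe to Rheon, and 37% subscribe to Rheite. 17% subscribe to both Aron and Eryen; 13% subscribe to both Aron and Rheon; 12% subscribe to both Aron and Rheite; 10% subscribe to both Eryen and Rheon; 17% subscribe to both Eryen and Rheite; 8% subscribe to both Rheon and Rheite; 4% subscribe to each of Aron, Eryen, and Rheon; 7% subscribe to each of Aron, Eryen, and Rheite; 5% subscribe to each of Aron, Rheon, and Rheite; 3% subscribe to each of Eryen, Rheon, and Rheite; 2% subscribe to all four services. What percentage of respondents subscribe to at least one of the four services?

Apply inclusion-exclusion:
P(at least one) = 43 + 37 + 34 + 37 − 17 − 13 − 12 − 10 − 17 − 8 + 4 + 7 + 5 + 3 − 2 = 91%

91%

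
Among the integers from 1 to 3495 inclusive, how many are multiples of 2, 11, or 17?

2000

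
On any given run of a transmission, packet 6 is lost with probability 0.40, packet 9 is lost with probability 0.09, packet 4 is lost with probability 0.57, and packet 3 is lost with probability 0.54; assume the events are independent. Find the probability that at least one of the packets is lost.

0.8920012

P(none) = (1 − 0.40) × (1 − 0.09) × (1 − 0.57) × (1 − 0.54) = 0.60 × 0.91 × 0.43 × 0.46 = 0.1079988
P(at least one) = 1 − 0.1079988 = 0.8920012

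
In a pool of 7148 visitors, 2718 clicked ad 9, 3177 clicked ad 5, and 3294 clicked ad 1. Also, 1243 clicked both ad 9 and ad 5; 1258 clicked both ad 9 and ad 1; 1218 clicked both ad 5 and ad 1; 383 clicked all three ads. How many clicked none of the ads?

1295

Apply inclusion-exclusion:
|at least one| = 2718 + 3177 + 3294 − 1243 − 1258 − 1218 + 383 = 5853
None: 7148 − 5853 = 1295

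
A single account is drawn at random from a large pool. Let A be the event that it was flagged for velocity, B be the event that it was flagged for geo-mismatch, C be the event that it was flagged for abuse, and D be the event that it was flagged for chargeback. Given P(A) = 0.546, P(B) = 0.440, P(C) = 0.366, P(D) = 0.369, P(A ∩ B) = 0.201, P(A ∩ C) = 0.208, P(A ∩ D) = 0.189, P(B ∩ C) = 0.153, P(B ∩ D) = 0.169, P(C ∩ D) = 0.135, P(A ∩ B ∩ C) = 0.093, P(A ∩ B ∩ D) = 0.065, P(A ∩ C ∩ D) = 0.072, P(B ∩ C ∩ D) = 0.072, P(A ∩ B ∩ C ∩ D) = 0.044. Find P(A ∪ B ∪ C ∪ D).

0.924

Inclusion–exclusion gives
P(A ∪ B ∪ C ∪ D) = 0.546 + 0.440 + 0.366 + 0.369 − 0.201 − 0.208 − 0.189 − 0.153 − 0.169 − 0.135 + 0.093 + 0.065 + 0.072 + 0.072 − 0.044 = 0.924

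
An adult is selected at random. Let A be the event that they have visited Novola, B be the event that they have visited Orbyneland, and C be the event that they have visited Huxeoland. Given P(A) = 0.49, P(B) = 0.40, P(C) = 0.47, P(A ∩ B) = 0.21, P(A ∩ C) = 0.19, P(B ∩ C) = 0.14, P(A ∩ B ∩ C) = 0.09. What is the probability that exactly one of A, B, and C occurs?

P(exactly one) = 0.49 + 0.40 + 0.47 − 2·0.21 − 2·0.19 − 2·0.14 + 3·0.09 = 0.55

0.55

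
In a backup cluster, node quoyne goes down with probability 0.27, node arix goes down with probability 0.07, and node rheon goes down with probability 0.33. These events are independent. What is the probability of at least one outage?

P(none) = (1 − 0.27) × (1 − 0.07) × (1 − 0.33) = 0.73 × 0.93 × 0.67 = 0.454863
P(at least one) = 1 − 0.454863 = 0.545137

0.545137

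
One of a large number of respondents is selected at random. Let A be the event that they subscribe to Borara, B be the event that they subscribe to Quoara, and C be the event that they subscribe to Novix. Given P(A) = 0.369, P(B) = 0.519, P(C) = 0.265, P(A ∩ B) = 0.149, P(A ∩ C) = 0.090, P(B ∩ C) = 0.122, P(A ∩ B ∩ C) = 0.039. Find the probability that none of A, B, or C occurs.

By inclusion-exclusion,
P(A ∪ B ∪ C) = 0.369 + 0.519 + 0.265 − 0.149 − 0.090 − 0.122 + 0.039 = 0.831
P(none) = 1 − 0.831 = 0.169

0.169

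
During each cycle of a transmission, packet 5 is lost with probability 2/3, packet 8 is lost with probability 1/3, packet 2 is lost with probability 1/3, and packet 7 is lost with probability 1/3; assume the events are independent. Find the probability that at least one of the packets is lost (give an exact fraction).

73/81

P(none) = (1 − 2/3) × (1 − 1/3) × (1 − 1/3) × (1 − 1/3) = 1/3 × 2/3 × 2/3 × 2/3 = 8/81
P(at least one) = 1 − 8/81 = 73/81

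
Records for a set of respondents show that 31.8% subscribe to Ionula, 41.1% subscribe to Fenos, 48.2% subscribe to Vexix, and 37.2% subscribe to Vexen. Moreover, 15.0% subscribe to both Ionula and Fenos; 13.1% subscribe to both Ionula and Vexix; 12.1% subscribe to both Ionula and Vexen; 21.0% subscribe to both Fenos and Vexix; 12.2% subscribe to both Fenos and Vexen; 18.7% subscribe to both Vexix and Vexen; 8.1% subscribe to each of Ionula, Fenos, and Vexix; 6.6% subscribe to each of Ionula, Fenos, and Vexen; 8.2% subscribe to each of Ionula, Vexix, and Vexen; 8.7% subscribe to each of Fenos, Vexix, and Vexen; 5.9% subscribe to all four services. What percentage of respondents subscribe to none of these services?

8.1%

By inclusion–exclusion:
P(union) = 31.8 + 41.1 + 48.2 + 37.2 − 15.0 − 13.1 − 12.1 − 21.0 − 12.2 − 18.7 + 8.1 + 6.6 + 8.2 + 8.7 − 5.9 = 91.9%
P(none) = 100% − 91.9% = 8.1%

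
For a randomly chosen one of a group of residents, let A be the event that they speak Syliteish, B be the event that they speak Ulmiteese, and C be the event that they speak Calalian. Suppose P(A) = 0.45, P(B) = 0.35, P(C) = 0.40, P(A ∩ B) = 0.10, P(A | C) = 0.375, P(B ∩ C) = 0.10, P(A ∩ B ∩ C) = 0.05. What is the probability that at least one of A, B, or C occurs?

P(A ∩ C) = P(C)·P(A|C) = 0.40 × 0.375 = 0.15
P(A ∪ B ∪ C) = 0.45 + 0.35 + 0.40 − 0.10 − 0.15 − 0.10 + 0.05 = 0.90

0.90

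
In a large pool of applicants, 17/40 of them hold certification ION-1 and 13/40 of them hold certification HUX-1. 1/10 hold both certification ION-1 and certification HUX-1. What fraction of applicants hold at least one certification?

By inclusion–exclusion:
P(≥1) = 17/40 + 13/40 − 1/10 = 13/20

13/20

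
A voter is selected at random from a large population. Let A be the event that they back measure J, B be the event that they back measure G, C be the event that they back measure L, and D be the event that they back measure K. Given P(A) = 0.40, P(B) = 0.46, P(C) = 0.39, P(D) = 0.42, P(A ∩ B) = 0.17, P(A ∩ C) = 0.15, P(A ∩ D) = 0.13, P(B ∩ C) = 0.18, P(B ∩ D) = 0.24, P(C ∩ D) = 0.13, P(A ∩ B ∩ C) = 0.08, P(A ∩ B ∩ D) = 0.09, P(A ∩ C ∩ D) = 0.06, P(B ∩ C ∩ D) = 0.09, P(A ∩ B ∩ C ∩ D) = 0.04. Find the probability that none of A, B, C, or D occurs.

0.05

P(A ∪ B ∪ C ∪ D) = 0.40 + 0.46 + 0.39 + 0.42 − 0.17 − 0.15 − 0.13 − 0.18 − 0.24 − 0.13 + 0.08 + 0.09 + 0.06 + 0.09 − 0.04 = 0.95
P(none) = 1 − 0.95 = 0.05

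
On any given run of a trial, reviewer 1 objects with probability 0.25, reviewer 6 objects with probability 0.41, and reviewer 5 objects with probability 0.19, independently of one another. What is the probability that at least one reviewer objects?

0.641575

Independence gives P(none) = ∏(1 − pᵢ).
P(none) = (1 − 0.25) × (1 − 0.41) × (1 − 0.19) = 0.75 × 0.59 × 0.81 = 0.358425
P(at least one) = 1 − 0.358425 = 0.641575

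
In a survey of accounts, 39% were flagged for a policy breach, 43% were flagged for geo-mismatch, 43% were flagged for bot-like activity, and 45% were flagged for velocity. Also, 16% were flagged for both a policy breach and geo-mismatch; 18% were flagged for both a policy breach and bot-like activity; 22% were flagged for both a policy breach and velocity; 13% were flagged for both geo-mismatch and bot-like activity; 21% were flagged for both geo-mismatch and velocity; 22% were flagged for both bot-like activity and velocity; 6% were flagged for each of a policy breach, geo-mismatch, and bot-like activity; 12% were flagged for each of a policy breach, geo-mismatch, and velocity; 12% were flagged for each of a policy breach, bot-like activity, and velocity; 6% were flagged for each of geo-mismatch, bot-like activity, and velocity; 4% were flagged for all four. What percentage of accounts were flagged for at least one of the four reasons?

P(at least one) = 39 + 43 + 43 + 45 − 16 − 18 − 22 − 13 − 21 − 22 + 6 + 12 + 12 + 6 − 4 = 90%

90%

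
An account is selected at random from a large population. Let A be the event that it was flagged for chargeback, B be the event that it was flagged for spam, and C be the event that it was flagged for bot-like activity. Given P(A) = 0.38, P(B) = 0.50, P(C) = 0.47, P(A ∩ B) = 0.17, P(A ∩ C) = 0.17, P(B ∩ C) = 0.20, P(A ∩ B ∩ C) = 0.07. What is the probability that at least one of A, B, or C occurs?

P(A ∪ B ∪ C) = 0.38 + 0.50 + 0.47 − 0.17 − 0.17 − 0.20 + 0.07 = 0.88

0.88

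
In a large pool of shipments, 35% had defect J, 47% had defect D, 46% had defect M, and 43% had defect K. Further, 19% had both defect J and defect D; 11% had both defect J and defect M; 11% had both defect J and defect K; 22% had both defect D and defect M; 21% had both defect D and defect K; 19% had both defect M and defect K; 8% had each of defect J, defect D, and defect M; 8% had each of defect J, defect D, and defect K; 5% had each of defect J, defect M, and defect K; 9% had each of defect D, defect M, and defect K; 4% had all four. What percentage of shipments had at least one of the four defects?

P(≥1) = 35 + 47 + 46 + 43 − 19 − 11 − 11 − 22 − 21 − 19 + 8 + 8 + 5 + 9 − 4 = 94%

94%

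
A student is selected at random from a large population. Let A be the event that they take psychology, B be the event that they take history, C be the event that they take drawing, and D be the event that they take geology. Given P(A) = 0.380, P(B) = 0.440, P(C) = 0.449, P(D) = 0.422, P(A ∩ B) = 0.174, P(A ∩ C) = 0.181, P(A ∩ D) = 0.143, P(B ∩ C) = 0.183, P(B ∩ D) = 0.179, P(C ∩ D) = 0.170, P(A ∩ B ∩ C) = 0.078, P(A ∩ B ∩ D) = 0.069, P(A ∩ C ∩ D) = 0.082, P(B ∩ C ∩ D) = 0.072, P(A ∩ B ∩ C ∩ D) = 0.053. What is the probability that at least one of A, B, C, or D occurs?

Inclusion–exclusion gives
P(A ∪ B ∪ C ∪ D) = 0.380 + 0.440 + 0.449 + 0.422 − 0.174 − 0.181 − 0.143 − 0.183 − 0.179 − 0.170 + 0.078 + 0.069 + 0.082 + 0.072 − 0.053 = 0.909

0.909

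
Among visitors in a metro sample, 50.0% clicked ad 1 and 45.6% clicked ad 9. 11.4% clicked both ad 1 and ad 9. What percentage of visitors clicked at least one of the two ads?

84.2%

Using inclusion–exclusion:
P(union) = 50.0 + 45.6 − 11.4 = 84.2%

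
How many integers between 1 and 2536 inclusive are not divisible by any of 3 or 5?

1353

Apply inclusion-exclusion:
845 + 507 − 169 = 1183
2536 − 1183 = 1353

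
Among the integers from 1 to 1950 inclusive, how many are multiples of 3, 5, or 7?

⌊1950/3⌋ + ⌊1950/5⌋ + ⌊1950/7⌋ − ⌊1950/15⌋ − ⌊1950/21⌋ − ⌊1950/35⌋ + ⌊1950/105⌋ = 650 + 390 + 278 − 130 − 92 − 55 + 18 = 1059

1059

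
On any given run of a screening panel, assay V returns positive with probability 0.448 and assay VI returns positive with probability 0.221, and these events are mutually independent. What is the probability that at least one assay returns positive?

0.569992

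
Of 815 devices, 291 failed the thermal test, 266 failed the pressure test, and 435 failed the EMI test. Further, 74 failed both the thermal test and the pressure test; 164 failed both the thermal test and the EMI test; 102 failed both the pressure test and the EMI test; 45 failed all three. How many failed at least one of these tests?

|union| = 291 + 266 + 435 − 74 − 164 − 102 + 45 = 697

697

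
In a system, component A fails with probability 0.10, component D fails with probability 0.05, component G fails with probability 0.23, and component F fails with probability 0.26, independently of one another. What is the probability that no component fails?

P(none) = (1 − 0.10) × (1 − 0.05) × (1 − 0.23) × (1 − 0.26) = 0.90 × 0.95 × 0.77 × 0.74 = 0.487179

0.487179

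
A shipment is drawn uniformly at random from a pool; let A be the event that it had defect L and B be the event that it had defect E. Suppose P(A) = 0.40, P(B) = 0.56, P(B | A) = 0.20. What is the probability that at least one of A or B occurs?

0.88

P(A ∩ B) = P(A)·P(B|A) = 0.40 × 0.20 = 0.08
P(A ∪ B) = 0.40 + 0.56 − 0.08 = 0.88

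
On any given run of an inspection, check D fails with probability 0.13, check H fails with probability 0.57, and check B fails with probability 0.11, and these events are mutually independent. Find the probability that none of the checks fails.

P(none) = (1 − 0.13) × (1 − 0.57) × (1 − 0.11) = 0.87 × 0.43 × 0.89 = 0.332949

0.332949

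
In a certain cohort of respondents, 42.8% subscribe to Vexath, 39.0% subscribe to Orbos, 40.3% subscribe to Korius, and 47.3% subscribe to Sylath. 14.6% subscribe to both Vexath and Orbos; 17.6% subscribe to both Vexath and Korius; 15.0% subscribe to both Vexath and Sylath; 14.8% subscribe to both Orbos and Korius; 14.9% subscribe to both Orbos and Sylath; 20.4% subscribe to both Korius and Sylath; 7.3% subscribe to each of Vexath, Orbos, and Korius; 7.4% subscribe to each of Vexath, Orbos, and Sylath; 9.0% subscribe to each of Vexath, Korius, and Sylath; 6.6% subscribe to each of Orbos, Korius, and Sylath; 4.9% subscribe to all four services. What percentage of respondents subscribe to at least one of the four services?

Using inclusion–exclusion:
P(≥1) = 42.8 + 39.0 + 40.3 + 47.3 − 14.6 − 17.6 − 15.0 − 14.8 − 14.9 − 20.4 + 7.3 + 7.4 + 9.0 + 6.6 − 4.9 = 97.5%

97.5%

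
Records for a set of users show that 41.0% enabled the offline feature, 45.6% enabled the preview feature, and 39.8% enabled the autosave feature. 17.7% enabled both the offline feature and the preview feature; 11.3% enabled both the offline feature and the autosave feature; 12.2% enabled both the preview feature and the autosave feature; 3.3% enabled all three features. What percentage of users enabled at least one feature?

88.5%

Inclusion–exclusion gives
P(≥1) = 41.0 + 45.6 + 39.8 − 17.7 − 11.3 − 12.2 + 3.3 = 88.5%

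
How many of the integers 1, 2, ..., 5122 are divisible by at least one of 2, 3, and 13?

Using inclusion–exclusion:
floor(5122/2) + floor(5122/3) + floor(5122/13) − floor(5122/6) − floor(5122/26) − floor(5122/39) + floor(5122/78) = 2561 + 1707 + 394 − 853 − 197 − 131 + 65 = 3546

3546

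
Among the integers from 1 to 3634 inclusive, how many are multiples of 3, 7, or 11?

1745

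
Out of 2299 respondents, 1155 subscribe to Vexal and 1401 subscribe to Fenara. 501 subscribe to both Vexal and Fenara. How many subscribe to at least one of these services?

Using inclusion–exclusion:
|at least one| = 1155 + 1401 − 501 = 2055

2055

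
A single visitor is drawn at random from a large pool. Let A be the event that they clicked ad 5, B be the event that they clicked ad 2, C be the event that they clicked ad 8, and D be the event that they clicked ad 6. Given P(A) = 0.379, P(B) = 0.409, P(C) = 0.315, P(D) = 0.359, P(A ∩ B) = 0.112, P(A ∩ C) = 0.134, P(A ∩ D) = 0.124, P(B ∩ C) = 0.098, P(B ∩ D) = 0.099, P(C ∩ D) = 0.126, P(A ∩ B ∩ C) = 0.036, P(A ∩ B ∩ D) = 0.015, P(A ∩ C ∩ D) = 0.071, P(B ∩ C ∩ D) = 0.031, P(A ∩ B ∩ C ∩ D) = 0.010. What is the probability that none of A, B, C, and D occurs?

0.088

P(A ∪ B ∪ C ∪ D) = 0.379 + 0.409 + 0.315 + 0.359 − 0.112 − 0.134 − 0.124 − 0.098 − 0.099 − 0.126 + 0.036 + 0.015 + 0.071 + 0.031 − 0.010 = 0.912
P(none) = 1 − 0.912 = 0.088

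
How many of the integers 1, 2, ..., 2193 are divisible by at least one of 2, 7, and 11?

1339

By inclusion–exclusion:
1096 + 313 + 199 − 156 − 99 − 28 + 14 = 1339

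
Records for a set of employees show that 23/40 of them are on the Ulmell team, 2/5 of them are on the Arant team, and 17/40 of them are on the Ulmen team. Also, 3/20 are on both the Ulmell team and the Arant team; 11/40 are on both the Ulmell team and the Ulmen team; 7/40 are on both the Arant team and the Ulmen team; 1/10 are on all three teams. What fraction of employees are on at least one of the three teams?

9/10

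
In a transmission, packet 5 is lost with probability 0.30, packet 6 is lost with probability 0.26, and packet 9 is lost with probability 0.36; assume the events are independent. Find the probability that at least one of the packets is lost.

0.66848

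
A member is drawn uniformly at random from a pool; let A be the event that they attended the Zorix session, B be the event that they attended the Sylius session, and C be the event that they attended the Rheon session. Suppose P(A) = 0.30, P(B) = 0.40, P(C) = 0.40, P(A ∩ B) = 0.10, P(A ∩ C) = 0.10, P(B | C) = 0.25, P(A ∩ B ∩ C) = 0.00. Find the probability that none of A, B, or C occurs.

P(B ∩ C) = P(C)·P(B|C) = 0.40 × 0.25 = 0.10
Using inclusion–exclusion:
P(A ∪ B ∪ C) = 0.30 + 0.40 + 0.40 − 0.10 − 0.10 − 0.10 + 0.00 = 0.80
P(none) = 1 − 0.80 = 0.20

0.20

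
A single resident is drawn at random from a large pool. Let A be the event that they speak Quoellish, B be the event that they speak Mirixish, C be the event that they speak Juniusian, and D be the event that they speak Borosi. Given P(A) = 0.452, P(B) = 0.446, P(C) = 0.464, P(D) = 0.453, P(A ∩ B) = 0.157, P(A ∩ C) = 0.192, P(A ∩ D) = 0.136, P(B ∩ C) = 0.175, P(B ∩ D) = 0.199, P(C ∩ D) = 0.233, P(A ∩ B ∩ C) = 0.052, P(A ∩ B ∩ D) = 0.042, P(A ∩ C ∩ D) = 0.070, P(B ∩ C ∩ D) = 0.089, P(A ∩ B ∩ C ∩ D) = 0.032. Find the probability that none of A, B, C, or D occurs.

0.056

Inclusion–exclusion gives
P(A ∪ B ∪ C ∪ D) = 0.452 + 0.446 + 0.464 + 0.453 − 0.157 − 0.192 − 0.136 − 0.175 − 0.199 − 0.233 + 0.052 + 0.042 + 0.070 + 0.089 − 0.032 = 0.944
P(none) = 1 − 0.944 = 0.056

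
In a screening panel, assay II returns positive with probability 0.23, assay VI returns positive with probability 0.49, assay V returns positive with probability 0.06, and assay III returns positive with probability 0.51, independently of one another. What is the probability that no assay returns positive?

Since the events are independent, P(none) is the product of the individual non-occurrence probabilities.
P(none) = (1 − 0.23) × (1 − 0.49) × (1 − 0.06) × (1 − 0.51) = 0.77 × 0.51 × 0.94 × 0.49 = 0.18087762

0.18087762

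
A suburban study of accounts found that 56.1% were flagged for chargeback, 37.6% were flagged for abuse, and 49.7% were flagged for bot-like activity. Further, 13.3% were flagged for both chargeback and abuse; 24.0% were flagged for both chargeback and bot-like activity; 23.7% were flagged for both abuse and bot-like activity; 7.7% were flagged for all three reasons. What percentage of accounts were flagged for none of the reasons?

9.9%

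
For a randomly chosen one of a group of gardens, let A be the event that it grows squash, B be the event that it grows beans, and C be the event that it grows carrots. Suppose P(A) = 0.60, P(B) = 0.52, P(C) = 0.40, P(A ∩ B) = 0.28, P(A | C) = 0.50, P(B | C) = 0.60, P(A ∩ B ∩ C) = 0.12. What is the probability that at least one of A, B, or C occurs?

P(A ∩ C) = P(C)·P(A|C) = 0.40 × 0.50 = 0.20
P(B ∩ C) = P(C)·P(B|C) = 0.40 × 0.60 = 0.24
P(A ∪ B ∪ C) = 0.60 + 0.52 + 0.40 − 0.28 − 0.20 − 0.24 + 0.12 = 0.92

0.92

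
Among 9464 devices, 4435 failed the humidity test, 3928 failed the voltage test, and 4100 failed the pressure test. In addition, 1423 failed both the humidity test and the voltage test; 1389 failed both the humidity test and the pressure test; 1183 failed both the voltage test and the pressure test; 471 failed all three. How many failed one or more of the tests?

8939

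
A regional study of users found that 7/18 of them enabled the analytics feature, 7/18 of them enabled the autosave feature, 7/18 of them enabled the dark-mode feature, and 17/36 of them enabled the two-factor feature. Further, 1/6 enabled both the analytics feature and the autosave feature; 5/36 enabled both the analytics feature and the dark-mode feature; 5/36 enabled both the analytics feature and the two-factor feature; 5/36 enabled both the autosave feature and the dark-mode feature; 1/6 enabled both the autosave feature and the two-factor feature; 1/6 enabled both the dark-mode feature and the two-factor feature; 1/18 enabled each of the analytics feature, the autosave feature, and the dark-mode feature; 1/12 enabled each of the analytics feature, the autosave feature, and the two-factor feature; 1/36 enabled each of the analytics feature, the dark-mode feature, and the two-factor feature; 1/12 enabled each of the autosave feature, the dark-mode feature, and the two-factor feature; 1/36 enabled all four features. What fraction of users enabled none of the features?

1/18

Inclusion–exclusion gives
P(union) = 7/18 + 7/18 + 7/18 + 17/36 − 1/6 − 5/36 − 5/36 − 5/36 − 1/6 − 1/6 + 1/18 + 1/12 + 1/36 + 1/12 − 1/36 = 17/18
P(none) = 1 − 17/18 = 1/18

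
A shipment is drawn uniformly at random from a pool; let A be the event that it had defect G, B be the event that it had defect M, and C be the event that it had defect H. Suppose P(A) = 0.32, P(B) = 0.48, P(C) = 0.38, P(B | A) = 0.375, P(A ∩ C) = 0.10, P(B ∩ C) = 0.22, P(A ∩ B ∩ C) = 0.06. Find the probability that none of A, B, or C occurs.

0.20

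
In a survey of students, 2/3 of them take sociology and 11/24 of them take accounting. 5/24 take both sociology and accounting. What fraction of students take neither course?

1/12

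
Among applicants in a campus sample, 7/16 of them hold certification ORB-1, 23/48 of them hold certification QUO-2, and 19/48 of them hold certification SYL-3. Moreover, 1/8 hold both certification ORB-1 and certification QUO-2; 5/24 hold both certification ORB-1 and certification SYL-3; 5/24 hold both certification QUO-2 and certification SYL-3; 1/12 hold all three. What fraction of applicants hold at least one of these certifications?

41/48

By inclusion-exclusion,
P(≥1) = 7/16 + 23/48 + 19/48 − 1/8 − 5/24 − 5/24 + 1/12 = 41/48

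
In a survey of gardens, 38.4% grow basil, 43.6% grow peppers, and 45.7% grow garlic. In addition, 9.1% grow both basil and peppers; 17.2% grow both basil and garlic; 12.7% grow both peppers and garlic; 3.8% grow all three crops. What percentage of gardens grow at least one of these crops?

P(union) = 38.4 + 43.6 + 45.7 − 9.1 − 17.2 − 12.7 + 3.8 = 92.5%

92.5%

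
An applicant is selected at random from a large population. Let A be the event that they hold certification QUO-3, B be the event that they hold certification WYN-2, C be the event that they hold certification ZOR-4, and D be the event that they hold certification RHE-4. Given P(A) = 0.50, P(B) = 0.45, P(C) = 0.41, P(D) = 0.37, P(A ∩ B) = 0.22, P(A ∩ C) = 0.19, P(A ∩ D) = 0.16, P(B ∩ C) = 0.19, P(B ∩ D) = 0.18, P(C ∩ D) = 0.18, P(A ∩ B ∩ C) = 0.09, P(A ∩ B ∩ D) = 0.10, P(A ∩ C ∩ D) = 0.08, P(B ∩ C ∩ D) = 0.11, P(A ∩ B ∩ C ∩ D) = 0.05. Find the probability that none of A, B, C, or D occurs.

0.06

P(A ∪ B ∪ C ∪ D) = 0.50 + 0.45 + 0.41 + 0.37 − 0.22 − 0.19 − 0.16 − 0.19 − 0.18 − 0.18 + 0.09 + 0.10 + 0.08 + 0.11 − 0.05 = 0.94
P(none) = 1 − 0.94 = 0.06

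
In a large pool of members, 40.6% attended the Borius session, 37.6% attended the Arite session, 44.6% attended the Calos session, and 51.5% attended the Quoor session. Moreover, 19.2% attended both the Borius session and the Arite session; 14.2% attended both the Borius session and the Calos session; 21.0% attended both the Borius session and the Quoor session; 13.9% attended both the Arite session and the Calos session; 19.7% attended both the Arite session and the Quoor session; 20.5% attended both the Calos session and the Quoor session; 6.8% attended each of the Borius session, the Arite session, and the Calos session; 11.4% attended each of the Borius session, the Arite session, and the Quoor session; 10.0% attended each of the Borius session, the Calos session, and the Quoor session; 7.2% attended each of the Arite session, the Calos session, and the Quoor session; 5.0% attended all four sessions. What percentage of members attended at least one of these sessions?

Using inclusion–exclusion:
P(≥1) = 40.6 + 37.6 + 44.6 + 51.5 − 19.2 − 14.2 − 21.0 − 13.9 − 19.7 − 20.5 + 6.8 + 11.4 + 10.0 + 7.2 − 5.0 = 96.2%

96.2%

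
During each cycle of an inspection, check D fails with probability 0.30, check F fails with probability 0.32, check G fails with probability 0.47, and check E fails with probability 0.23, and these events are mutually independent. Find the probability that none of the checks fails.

0.1942556

P(none) = (1 − 0.30) × (1 − 0.32) × (1 − 0.47) × (1 − 0.23) = 0.70 × 0.68 × 0.53 × 0.77 = 0.1942556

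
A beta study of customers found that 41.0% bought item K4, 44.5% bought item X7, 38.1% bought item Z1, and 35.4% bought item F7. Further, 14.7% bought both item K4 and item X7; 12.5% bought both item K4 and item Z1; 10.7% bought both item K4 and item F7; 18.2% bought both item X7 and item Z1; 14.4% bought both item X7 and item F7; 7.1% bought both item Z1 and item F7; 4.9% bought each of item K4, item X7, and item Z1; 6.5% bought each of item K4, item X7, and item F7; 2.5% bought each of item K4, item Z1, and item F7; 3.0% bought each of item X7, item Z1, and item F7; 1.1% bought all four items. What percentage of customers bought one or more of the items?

97.2%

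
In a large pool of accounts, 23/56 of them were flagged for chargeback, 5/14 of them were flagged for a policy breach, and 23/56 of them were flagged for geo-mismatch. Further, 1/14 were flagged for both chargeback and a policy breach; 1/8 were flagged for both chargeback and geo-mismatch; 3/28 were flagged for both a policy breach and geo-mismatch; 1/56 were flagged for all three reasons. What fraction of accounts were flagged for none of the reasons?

3/28

P(union) = 23/56 + 5/14 + 23/56 − 1/14 − 1/8 − 3/28 + 1/56 = 25/28
P(none) = 1 − 25/28 = 3/28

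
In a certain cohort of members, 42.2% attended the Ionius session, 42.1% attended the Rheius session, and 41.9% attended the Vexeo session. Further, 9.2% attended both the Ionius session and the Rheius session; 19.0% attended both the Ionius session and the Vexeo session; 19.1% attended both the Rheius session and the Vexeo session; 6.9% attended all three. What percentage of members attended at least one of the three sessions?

85.8%

Apply inclusion-exclusion:
P(at least one) = 42.2 + 42.1 + 41.9 − 9.2 − 19.0 − 19.1 + 6.9 = 85.8%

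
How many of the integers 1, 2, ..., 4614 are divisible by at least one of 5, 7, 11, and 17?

1907

Inclusion–exclusion gives
floor(4614/5) + floor(4614/7) + floor(4614/11) + floor(4614/17) − floor(4614/35) − floor(4614/55) − floor(4614/85) − floor(4614/77) − floor(4614/119) − floor(4614/187) + floor(4614/385) + floor(4614/595) + floor(4614/935) + floor(4614/1309) − floor(4614/6545) = 922 + 659 + 419 + 271 − 131 − 83 − 54 − 59 − 38 − 24 + 11 + 7 + 4 + 3 − 0 = 1907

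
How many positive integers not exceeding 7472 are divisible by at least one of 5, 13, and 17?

2279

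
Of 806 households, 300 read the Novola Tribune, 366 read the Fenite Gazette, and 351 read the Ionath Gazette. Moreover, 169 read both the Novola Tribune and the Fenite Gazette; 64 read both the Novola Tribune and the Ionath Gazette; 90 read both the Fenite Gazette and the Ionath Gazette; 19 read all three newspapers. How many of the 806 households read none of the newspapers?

93

|at least one| = 300 + 366 + 351 − 169 − 64 − 90 + 19 = 713
None: 806 − 713 = 93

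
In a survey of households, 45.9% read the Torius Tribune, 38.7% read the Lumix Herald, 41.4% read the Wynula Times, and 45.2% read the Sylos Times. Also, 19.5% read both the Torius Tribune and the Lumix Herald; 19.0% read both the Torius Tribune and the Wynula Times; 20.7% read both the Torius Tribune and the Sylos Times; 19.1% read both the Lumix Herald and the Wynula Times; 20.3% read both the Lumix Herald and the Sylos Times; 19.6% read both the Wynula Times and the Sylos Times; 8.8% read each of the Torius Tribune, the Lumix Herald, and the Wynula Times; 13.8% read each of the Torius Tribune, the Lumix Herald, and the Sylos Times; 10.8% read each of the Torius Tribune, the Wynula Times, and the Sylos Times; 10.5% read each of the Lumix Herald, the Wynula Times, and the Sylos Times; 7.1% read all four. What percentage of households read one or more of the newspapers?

Using inclusion–exclusion:
P(union) = 45.9 + 38.7 + 41.4 + 45.2 − 19.5 − 19.0 − 20.7 − 19.1 − 20.3 − 19.6 + 8.8 + 13.8 + 10.8 + 10.5 − 7.1 = 89.8%

89.8%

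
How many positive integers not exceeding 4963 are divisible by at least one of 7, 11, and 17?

1323

floor(4963/7) + floor(4963/11) + floor(4963/17) − floor(4963/77) − floor(4963/119) − floor(4963/187) + floor(4963/1309) = 709 + 451 + 291 − 64 − 41 − 26 + 3 = 1323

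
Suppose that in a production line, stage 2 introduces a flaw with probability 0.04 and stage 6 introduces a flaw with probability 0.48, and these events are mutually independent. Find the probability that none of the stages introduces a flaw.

Since the events are independent, P(none) is the product of the individual non-occurrence probabilities.
P(none) = (1 − 0.04) × (1 − 0.48) = 0.96 × 0.52 = 0.4992

0.4992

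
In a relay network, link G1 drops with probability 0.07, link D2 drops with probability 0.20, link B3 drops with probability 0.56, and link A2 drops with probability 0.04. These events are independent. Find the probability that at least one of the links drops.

P(none) = (1 − 0.07) × (1 − 0.20) × (1 − 0.56) × (1 − 0.04) = 0.93 × 0.80 × 0.44 × 0.96 = 0.3142656
P(at least one) = 1 − 0.3142656 = 0.6857344

0.6857344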